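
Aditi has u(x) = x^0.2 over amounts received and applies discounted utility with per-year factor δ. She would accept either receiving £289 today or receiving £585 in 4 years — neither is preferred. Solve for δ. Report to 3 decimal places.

The payoff in 4 years is discounted by δ^4, so u(289) = δ^4·u(585) and δ^4 = u(289)/u(585).
Since u(x) = x^0.2, δ^4 = (289/585)^0.2 = 0.49402^0.2 = 0.86846.
Taking the 4th root: δ = 0.86846^(1/4) ≈ 0.965.

δ ≈ 0.965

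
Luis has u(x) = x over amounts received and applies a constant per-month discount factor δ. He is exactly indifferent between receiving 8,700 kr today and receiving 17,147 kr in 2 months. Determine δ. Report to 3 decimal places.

δ ≈ 0.712

Indifference means u(8700) = δ^2 · u(17147), so δ^2 = u(8700)/u(17147).
With u(x) = x: δ^2 = 8700/17147 = 0.50738.
So δ = 0.50738^(1/2) ≈ 0.712.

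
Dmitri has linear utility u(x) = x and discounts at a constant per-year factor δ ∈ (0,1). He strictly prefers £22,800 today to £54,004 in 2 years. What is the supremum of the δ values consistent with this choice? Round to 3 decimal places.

δ < 0.650

Under u(x) = x this choice says 22800 > δ^2·54004.
Dividing by 54004: δ^2 < 0.42219. Both sides are positive, so the square root keeps the direction.
δ < 0.42219^(1/2) = 0.650.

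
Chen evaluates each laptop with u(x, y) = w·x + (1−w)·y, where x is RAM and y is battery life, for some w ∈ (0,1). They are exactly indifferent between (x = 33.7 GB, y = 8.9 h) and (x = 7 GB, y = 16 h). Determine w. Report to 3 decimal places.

u(33.7,8.9) = u(7,16) means w·33.7 + (1−w)·8.9 = w·7 + (1−w)·16.
Collecting terms: w·26.7 = (1−w)·7.1.
The marginal rate of substitution is 7.1/26.7, so w = 7.1/(26.7+7.1) = 0.210.

w = 0.210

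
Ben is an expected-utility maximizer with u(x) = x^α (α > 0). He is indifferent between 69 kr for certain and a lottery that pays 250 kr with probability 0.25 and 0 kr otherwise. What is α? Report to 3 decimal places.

α ≈ 1.077

The lottery's expected utility is 0.25·u(250) + 0.75·u(0) = 0.25·250^α (since u(0) = 0 for α > 0).
Setting u(69) equal to that: 69^α = 0.25·250^α ⇒ (69/250)^α = 0.25.
Take logs: α = ln 0.25 / ln(69/250) ≈ 1.07686.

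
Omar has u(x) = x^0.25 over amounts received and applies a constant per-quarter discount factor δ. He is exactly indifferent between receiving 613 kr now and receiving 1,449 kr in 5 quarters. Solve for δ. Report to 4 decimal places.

Equating discounted utilities: u(613) = δ^5·u(1449) ⇒ δ^5 = u(613)/u(1449).
Since u(x) = x^0.25, δ^5 = (613/1449)^0.25 = 0.42305^0.25 = 0.80649.
Taking the 5th root: δ = 0.80649^(1/5) ≈ 0.9579.

δ ≈ 0.9579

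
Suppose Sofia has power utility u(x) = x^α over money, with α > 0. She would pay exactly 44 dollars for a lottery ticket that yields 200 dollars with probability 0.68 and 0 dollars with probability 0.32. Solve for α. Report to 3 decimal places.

α ≈ 0.255

EU(lottery) = 0.68·200^α + 0.32·0 = 0.68·200^α.
Equating: 44^α = 0.68·200^α, i.e. 0.2200^α = 0.68.
Take logs: α = ln 0.68 / ln(44/200) ≈ 0.25471.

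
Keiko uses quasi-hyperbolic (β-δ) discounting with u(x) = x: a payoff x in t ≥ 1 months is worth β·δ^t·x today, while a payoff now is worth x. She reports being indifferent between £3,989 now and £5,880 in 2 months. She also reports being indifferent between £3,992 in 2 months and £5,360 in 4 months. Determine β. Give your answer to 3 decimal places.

β ≈ 0.911

Both payoffs in the second observation are in the future, so β drops out: δ^2·3992 = δ^4·5360 ⇒ δ^2 = 3992/5360 = 0.74478, so δ = 0.86300.
The first indifference: 3989 = β·δ^2·5880, so β = 3989/(δ^2·5880) = 3989/(0.74478·5880) ≈ 0.911.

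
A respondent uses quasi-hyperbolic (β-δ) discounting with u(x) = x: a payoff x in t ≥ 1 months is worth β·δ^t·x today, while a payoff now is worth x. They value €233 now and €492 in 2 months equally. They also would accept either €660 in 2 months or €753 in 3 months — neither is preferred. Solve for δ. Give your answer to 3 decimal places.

δ ≈ 0.876

Both payoffs in the second observation are in the future, so β drops out: δ^2·660 = δ^3·753 ⇒ δ = 660/753 = 0.87649.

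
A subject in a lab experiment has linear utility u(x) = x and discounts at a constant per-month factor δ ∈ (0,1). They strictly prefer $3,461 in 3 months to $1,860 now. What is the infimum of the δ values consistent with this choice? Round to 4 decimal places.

The preference means 1860 < δ^3·3461.
So δ^3 > 1860/3461 = 0.53742; taking the cube root of both positive sides preserves the inequality.
δ > 0.53742^(1/3) = 0.8130.

δ > 0.8130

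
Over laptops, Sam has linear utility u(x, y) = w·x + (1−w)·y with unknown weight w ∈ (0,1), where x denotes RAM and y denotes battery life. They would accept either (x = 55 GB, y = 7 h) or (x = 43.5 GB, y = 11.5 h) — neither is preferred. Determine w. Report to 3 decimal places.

w = 0.281

Equating utilities: w·55 + (1−w)·7 = w·43.5 + (1−w)·11.5.
Rearranging, 11.5·w − 4.5·(1−w) = 0.
Hence w = 4.5/(11.5+4.5) = 4.5/16 = 0.281.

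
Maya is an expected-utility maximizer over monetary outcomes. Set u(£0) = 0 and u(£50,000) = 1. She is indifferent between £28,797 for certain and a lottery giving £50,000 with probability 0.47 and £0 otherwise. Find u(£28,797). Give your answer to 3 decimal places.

0.470

u(£28,797) equals the lottery's expected utility: 0.47·1 + 0.53·0 = 0.47.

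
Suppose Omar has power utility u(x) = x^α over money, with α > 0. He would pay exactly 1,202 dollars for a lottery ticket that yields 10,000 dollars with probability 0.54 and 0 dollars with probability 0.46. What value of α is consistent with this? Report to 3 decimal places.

EU(lottery) = 0.54·10000^α + 0.46·0 = 0.54·10000^α.
Indifference: 1202^α = 0.54·10000^α, so (1202/10000)^α = 0.54.
Take logs: α = ln 0.54 / ln(1202/10000) ≈ 0.29085.

α ≈ 0.291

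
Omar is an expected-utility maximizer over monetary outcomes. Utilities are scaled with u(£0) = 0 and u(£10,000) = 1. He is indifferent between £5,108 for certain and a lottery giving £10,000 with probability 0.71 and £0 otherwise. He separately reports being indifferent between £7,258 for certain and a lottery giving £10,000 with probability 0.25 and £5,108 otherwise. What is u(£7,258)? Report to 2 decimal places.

0.78

The first gamble pins u(£5,108): it must equal 0.71·1 + 0.29·0 = 0.71.
Then u(£7,258) = 0.25·u(£10,000) + 0.75·u(£5,108) = 0.25·1.00 + 0.75·0.71 = 0.7825.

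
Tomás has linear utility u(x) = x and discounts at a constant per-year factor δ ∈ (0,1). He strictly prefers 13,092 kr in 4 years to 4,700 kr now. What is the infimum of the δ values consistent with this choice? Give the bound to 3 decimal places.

δ > 0.774

The preference means 4700 < δ^4·13092.
So δ^4 > 4700/13092 = 0.35900; taking the 4th root of both positive sides preserves the inequality.
δ > (4700/13092)^(1/4) ≈ 0.774.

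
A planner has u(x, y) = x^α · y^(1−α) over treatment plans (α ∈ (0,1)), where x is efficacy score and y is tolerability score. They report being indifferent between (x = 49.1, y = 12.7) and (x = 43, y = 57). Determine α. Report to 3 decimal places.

α ≈ 0.919

Set the two utilities equal: 49.1^α·12.7^(1−α) = 43^α·57^(1−α).
Taking logs: α·ln 49.1 + (1−α)·ln 12.7 = α·ln 43 + (1−α)·ln 57, i.e. α·0.132659 = (1−α)·1.501449.
With A = 0.132659 and B = 1.501449: α·A = (1−α)·B, so α = B/(A+B) = 1.501449/1.634108 ≈ 0.919.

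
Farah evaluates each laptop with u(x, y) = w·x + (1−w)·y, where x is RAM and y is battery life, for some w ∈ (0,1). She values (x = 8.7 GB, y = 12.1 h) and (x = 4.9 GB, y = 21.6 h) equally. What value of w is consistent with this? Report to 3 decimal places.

Equating utilities: w·8.7 + (1−w)·12.1 = w·4.9 + (1−w)·21.6.
Collecting terms: w·3.8 = (1−w)·9.5.
Hence w = 9.5/(3.8+9.5) = 9.5/13.3 = 0.714.

w = 0.714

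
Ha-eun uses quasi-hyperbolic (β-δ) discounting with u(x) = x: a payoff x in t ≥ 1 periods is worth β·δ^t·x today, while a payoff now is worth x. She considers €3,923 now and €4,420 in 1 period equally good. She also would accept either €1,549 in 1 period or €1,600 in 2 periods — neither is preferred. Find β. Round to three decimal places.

β ≈ 0.917

The second indifference involves only future payoffs, so β cancels: β·δ^1·1549 = β·δ^2·1600, giving δ = 1549/1600 = 0.96813.
Substituting δ into 3923 = β·δ·4420: β = 3923/(4279.113) ≈ 0.917.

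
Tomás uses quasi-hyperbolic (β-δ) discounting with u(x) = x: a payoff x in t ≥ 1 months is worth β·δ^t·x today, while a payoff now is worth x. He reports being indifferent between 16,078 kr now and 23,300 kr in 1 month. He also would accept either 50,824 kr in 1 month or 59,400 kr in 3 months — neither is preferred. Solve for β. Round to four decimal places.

Both payoffs in the second observation are in the future, so β drops out: δ^1·50824 = δ^3·59400 ⇒ δ^2 = 50824/59400 = 0.85562, so δ = 0.92500.
Now use the now-vs-future pair: 16078 = β·δ·23300 gives β = 16078/(0.92500·23300) ≈ 0.7460.

β ≈ 0.7460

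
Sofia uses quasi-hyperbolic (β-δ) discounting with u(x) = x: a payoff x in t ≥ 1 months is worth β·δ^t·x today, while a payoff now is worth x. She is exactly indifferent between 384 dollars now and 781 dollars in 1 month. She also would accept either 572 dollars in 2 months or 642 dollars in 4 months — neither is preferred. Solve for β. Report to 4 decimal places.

Both payoffs in the second observation are in the future, so β drops out: δ^2·572 = δ^4·642 ⇒ δ^2 = 572/642 = 0.89097, so δ = 0.94391.
Now use the now-vs-future pair: 384 = β·δ·781 gives β = 384/(0.94391·781) ≈ 0.5209.

β ≈ 0.5209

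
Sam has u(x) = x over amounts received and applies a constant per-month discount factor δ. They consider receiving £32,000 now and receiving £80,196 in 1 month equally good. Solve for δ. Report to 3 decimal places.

Indifference means u(32000) = δ · u(80196), so δ = u(32000)/u(80196).
With u(x) = x: δ = 32000/80196 = 0.39902.

δ ≈ 0.399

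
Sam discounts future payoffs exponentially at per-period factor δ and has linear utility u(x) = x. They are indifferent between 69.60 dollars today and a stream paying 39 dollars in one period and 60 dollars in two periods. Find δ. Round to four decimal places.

δ ≈ 0.8000

Equating present values: 69.60 = 39δ + 60δ².
So 60δ² + 39δ − 69.60 = 0.
The positive root is δ = [−39 + √(39² + 4·60·69.60)] / (2·60) = (−39 + 135.000)/120 ≈ 0.8000.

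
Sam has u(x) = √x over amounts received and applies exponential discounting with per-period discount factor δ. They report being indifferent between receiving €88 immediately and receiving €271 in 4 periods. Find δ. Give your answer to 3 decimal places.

δ ≈ 0.869

Indifference means u(88) = δ^4 · u(271), so δ^4 = u(88)/u(271).
Since u(x) = √x, δ^4 = √(88/271) = 0.56984.
So δ = 0.56984^(1/4) ≈ 0.869.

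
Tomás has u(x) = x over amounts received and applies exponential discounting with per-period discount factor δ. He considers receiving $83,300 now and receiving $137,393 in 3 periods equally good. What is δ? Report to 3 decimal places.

δ ≈ 0.846

Equating discounted utilities: u(83300) = δ^3·u(137393) ⇒ δ^3 = u(83300)/u(137393).
With u(x) = x: δ^3 = 83300/137393 = 0.60629.
So δ = 0.60629^(1/3) ≈ 0.846.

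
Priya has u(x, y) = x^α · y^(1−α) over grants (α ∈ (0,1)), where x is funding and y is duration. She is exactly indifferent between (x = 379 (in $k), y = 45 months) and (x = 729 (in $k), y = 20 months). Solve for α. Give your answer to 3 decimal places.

α ≈ 0.554

Set the two utilities equal: 379^α·45^(1−α) = 729^α·20^(1−α).
(379/729)^α = (20/45)^(1−α); take logs: α·ln(379/729) = (1−α)·ln(20/45), i.e. α·-0.654138 = (1−α)·-0.810930.
With A = -0.654138 and B = -0.810930: α·A = (1−α)·B, so α = B/(A+B) = -0.810930/-1.465068 ≈ 0.554.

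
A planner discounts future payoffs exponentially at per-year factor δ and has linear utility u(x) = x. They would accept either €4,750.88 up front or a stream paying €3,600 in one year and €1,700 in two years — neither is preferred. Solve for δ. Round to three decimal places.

δ ≈ 0.920

Present value of the stream is 3600·δ + 1700·δ². Indifference gives 3600δ + 1700δ² = 4750.88.
Rearranged: 1700δ² + 3600δ − 4750.88 = 0.
δ = (−3600 + √(3600² + 4·1700·4750.88)) / (2·1700) = (−3600 + √45265984.00) / 3400 ≈ 0.920.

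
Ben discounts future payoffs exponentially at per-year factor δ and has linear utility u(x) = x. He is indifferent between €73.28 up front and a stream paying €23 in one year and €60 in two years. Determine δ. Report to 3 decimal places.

δ ≈ 0.930

Equating present values: 73.28 = 23δ + 60δ².
So 60δ² + 23δ − 73.28 = 0.
δ = (−23 + √(23² + 4·60·73.28)) / (2·60) = (−23 + √18116.20) / 120 ≈ 0.930.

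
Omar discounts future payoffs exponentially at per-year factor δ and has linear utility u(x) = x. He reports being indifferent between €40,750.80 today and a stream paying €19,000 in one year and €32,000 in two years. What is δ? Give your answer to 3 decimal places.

δ ≈ 0.870

Present value of the stream is 19000·δ + 32000·δ². Indifference gives 19000δ + 32000δ² = 40750.80.
So 32000δ² + 19000δ − 40750.80 = 0.
The positive root is δ = [−19000 + √(19000² + 4·32000·40750.80)] / (2·32000) = (−19000 + 74680.000)/64000 ≈ 0.870.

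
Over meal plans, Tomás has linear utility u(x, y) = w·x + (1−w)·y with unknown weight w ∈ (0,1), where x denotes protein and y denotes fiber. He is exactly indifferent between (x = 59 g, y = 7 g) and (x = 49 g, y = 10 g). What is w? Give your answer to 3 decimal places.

w = 0.231

u(59,7) = u(49,10) means w·59 + (1−w)·7 = w·49 + (1−w)·10.
w·(59−49) = (1−w)·(10−7), i.e. w·10 = (1−w)·3.
So w/(1−w) = 3/10 = 0.3000, giving w = 3/(10+3) = 0.231.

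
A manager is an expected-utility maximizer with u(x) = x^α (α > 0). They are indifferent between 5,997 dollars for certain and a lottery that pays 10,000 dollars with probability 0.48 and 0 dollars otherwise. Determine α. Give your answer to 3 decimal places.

Since u(0) = 0, the lottery's EU is 0.48·10000^α.
Setting u(5997) equal to that: 5997^α = 0.48·10000^α ⇒ (5997/10000)^α = 0.48.
Taking logs: α·ln(5997/10000) = ln(0.48), so α = -0.733969 / -0.511326 ≈ 1.435.

α ≈ 1.435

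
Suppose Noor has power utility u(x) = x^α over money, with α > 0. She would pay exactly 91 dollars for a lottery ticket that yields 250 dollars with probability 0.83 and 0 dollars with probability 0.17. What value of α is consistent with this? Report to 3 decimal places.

Since u(0) = 0, the lottery's EU is 0.83·250^α.
Setting u(91) equal to that: 91^α = 0.83·250^α ⇒ (91/250)^α = 0.83.
Take logs: α = ln 0.83 / ln(91/250) ≈ 0.18437.

α ≈ 0.184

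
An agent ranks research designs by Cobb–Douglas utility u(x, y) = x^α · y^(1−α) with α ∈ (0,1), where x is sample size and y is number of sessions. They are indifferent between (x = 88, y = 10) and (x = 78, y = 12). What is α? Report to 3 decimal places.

Set the two utilities equal: 88^α·10^(1−α) = 78^α·12^(1−α).
Rearrange to (88/78)^α = (12/10)^(1−α) and take logs: α·0.120628 = (1−α)·0.182322.
So α/(1−α) = (0.182322)/(0.120628) = 1.511440, and α = 1.511440/2.511440 ≈ 0.602.

α ≈ 0.602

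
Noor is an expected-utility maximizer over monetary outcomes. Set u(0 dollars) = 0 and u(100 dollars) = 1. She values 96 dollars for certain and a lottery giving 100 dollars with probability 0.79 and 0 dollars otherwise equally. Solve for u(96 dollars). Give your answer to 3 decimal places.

0.790

u(96 dollars) equals the lottery's expected utility: 0.79·1 + 0.21·0 = 0.79.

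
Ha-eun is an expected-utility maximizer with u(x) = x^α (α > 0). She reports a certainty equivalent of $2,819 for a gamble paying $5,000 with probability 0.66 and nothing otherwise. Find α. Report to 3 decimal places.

The lottery's expected utility is 0.66·u(5000) + 0.34·u(0) = 0.66·5000^α (since u(0) = 0 for α > 0).
Equating: 2819^α = 0.66·5000^α, i.e. 0.5638^α = 0.66.
Take logs: α = ln 0.66 / ln(2819/5000) ≈ 0.72509.

α ≈ 0.725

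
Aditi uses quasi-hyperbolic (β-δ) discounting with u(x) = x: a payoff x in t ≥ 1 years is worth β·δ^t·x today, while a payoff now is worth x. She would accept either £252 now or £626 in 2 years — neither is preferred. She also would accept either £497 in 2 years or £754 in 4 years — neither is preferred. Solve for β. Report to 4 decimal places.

β ≈ 0.6107

The second indifference involves only future payoffs, so β cancels: β·δ^2·497 = β·δ^4·754, giving δ^2 = 497/754 = 0.65915, so δ = 0.81188.
The first indifference: 252 = β·δ^2·626, so β = 252/(δ^2·626) = 252/(0.65915·626) ≈ 0.6107.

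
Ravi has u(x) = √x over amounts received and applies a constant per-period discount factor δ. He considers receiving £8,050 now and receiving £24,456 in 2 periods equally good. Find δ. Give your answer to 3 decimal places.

δ ≈ 0.757

Indifference means u(8050) = δ^2 · u(24456), so δ^2 = u(8050)/u(24456).
With u(x) = √x: δ^2 = √8050/√24456 = √(8050/24456) = 0.57373.
Taking the square root: δ = 0.57373^(1/2) ≈ 0.757.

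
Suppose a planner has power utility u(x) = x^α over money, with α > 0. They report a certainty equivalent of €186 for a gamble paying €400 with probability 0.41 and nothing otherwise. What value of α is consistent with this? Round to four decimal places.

α ≈ 1.1644

EU(lottery) = 0.41·400^α + 0.59·0 = 0.41·400^α.
Equating: 186^α = 0.41·400^α, i.e. 0.4650^α = 0.41.
α = ln(0.41) / ln(186/400) = -0.8915981/-0.7657179 ≈ 1.1644.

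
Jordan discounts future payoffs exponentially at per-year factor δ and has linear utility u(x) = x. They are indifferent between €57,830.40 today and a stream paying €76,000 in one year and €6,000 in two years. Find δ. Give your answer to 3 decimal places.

δ ≈ 0.720

Equating present values: 57830.40 = 76000δ + 6000δ².
Rearranged: 6000δ² + 76000δ − 57830.40 = 0.
δ = (−76000 + √(76000² + 4·6000·57830.40)) / (2·6000) = (−76000 + √7163929600.00) / 12000 ≈ 0.720.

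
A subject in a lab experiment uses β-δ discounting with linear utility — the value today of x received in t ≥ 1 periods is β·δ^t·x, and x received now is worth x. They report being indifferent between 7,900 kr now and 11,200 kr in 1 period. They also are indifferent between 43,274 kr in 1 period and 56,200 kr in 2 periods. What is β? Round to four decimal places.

The second indifference involves only future payoffs, so β cancels: β·δ^1·43274 = β·δ^2·56200, giving δ = 43274/56200 = 0.77000.
Substituting δ into 7900 = β·δ·11200: β = 7900/(8624.000) ≈ 0.9160.

β ≈ 0.9160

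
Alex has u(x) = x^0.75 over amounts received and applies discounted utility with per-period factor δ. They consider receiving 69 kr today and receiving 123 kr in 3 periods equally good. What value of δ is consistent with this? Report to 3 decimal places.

Equating discounted utilities: u(69) = δ^3·u(123) ⇒ δ^3 = u(69)/u(123).
Since u(x) = x^0.75, δ^3 = (69/123)^0.75 = 0.56098^0.75 = 0.64820.
Hence δ = (0.64820)^(1/3) = 0.86544.

δ ≈ 0.865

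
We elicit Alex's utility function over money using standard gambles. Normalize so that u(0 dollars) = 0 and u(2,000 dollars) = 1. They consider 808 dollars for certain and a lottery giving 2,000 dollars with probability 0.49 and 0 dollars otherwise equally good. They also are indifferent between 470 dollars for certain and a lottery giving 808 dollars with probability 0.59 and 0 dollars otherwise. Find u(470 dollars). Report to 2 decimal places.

The first gamble pins u(808 dollars): it must equal 0.49·1 + 0.51·0 = 0.49.
The second indifference gives u(470 dollars) = 0.59·u(808 dollars) + 0.41·u(0 dollars) = 0.59·0.49 + 0.41·0.00 = 0.2891.

0.29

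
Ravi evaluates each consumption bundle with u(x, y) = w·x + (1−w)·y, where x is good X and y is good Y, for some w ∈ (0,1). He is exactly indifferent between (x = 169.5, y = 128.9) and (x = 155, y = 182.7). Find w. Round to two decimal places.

w = 0.79

Indifference: w·169.5 + (1−w)·128.9 = w·155 + (1−w)·182.7.
Collecting terms: w·14.5 = (1−w)·53.8.
Hence w = 53.8/(14.5+53.8) = 53.8/68.3 = 0.79.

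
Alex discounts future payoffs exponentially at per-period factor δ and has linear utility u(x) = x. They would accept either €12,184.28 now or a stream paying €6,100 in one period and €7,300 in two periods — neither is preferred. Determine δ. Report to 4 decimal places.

Equating present values: 12184.28 = 6100δ + 7300δ².
That is, 7300δ² + 6100δ − 12184.28 = 0, a quadratic in δ.
δ = (−6100 + √(6100² + 4·7300·12184.28)) / (2·7300) = (−6100 + √392990976.00) / 14600 ≈ 0.9400.

δ ≈ 0.9400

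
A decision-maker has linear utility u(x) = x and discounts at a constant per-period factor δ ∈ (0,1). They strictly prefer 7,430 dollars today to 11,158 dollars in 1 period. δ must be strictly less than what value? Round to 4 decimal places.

δ < 0.6659

The preference means 7430 > δ·11158.
So δ < 7430/11158 = 0.66589.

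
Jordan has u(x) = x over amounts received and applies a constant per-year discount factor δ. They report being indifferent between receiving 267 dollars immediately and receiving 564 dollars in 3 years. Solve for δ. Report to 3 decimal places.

δ ≈ 0.779

Equating discounted utilities: u(267) = δ^3·u(564) ⇒ δ^3 = u(267)/u(564).
With u(x) = x: δ^3 = 267/564 = 0.47340.
Taking the cube root: δ = 0.47340^(1/3) ≈ 0.779.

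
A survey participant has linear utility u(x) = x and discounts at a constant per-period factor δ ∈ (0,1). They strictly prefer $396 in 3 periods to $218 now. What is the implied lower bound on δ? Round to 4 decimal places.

δ > 0.8196

The preference means 218 < δ^3·396.
Hence δ^3 > 218/396 = 0.55051, and x ↦ x^(1/3) is increasing on (0,∞).
δ > 0.55051^(1/3) = 0.8196.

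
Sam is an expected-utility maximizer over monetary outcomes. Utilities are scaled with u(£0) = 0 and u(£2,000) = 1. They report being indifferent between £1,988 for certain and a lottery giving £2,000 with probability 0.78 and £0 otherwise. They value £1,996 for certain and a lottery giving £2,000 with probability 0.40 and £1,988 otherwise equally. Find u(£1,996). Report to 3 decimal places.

0.868

The first gamble pins u(£1,988): it must equal 0.78·1 + 0.22·0 = 0.78.
Chaining: u(£1,996) = 0.40·1.00 + 0.60·0.78 = 0.8680.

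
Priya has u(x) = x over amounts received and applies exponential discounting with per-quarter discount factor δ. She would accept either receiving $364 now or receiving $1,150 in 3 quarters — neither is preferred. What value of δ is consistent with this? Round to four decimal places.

δ ≈ 0.6815

Equating discounted utilities: u(364) = δ^3·u(1150) ⇒ δ^3 = u(364)/u(1150).
With u(x) = x: δ^3 = 364/1150 = 0.31652.
So δ = 0.31652^(1/3) ≈ 0.6815.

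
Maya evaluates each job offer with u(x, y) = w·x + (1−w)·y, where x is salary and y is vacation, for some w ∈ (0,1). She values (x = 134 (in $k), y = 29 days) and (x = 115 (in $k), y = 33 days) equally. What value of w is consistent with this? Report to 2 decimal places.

Indifference: w·134 + (1−w)·29 = w·115 + (1−w)·33.
Rearranging, 19·w − 4·(1−w) = 0.
The marginal rate of substitution is 4/19, so w = 4/(19+4) = 0.17.

w = 0.17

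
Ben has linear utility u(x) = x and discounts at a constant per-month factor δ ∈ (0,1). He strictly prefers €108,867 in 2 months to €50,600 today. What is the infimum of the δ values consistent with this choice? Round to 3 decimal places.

δ > 0.682

Comparing present values: 50600 < δ^2·108867.
Dividing by 108867: δ^2 > 0.46479. Both sides are positive, so the square root keeps the direction.
δ > (50600/108867)^(1/2) ≈ 0.682.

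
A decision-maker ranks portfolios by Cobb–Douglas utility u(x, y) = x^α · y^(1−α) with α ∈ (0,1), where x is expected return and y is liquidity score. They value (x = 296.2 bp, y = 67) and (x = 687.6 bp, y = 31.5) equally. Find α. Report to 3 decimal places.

The Cobb–Douglas utilities coincide, so 296.2^α·67^(1−α) = 687.6^α·31.5^(1−α).
Taking logs: α·ln 296.2 + (1−α)·ln 67 = α·ln 687.6 + (1−α)·ln 31.5, i.e. α·-0.842172 = (1−α)·-0.754705.
With A = -0.842172 and B = -0.754705: α·A = (1−α)·B, so α = B/(A+B) = -0.754705/-1.596877 ≈ 0.473.

α ≈ 0.473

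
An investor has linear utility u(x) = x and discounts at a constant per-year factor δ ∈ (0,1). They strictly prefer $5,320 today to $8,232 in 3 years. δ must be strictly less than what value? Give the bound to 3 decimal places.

δ < 0.865

The preference means 5320 > δ^3·8232.
Dividing by 8232: δ^3 < 0.64626. Both sides are positive, so the cube root keeps the direction.
δ < 0.64626^(1/3) = 0.865.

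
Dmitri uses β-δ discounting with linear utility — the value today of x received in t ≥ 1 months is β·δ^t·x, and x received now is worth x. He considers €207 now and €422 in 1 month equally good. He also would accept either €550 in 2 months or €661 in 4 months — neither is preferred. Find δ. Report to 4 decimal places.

From the later pair, β·δ^2·550 = β·δ^4·661; dividing through, δ^2 = 550/661 = 0.83207, so δ = 0.91218.

δ ≈ 0.9122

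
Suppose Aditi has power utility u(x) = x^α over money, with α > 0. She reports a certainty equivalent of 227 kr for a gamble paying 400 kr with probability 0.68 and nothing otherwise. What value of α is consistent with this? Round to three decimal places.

α ≈ 0.681

The lottery's expected utility is 0.68·u(400) + 0.32·u(0) = 0.68·400^α (since u(0) = 0 for α > 0).
Setting u(227) equal to that: 227^α = 0.68·400^α ⇒ (227/400)^α = 0.68.
α = ln(0.68) / ln(227/400) = -0.385662/-0.566515 ≈ 0.681.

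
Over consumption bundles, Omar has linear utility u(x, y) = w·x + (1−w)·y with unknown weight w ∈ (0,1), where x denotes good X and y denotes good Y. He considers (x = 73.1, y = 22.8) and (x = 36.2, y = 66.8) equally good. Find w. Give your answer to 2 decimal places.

Equating utilities: w·73.1 + (1−w)·22.8 = w·36.2 + (1−w)·66.8.
Rearranging, 36.9·w − 44·(1−w) = 0.
Hence w = 44/(36.9+44) = 44/80.9 = 0.54.

w = 0.54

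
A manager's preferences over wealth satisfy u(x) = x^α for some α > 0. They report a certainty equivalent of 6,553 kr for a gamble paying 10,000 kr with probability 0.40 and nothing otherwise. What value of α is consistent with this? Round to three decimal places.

α ≈ 2.168

Since u(0) = 0, the lottery's EU is 0.40·10000^α.
Setting u(6553) equal to that: 6553^α = 0.40·10000^α ⇒ (6553/10000)^α = 0.40.
Take logs: α = ln 0.40 / ln(6553/10000) ≈ 2.16790.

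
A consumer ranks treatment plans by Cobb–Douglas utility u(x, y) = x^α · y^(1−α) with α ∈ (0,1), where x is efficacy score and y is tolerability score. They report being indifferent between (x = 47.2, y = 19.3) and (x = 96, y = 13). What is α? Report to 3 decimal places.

Set the two utilities equal: 47.2^α·19.3^(1−α) = 96^α·13^(1−α).
Rearrange to (47.2/96)^α = (13/19.3)^(1−α) and take logs: α·-0.709954 = (1−α)·-0.395156.
Thus α·(-1.105110) = -0.395156, so α = -0.395156/-1.105110 ≈ 0.358.

α ≈ 0.358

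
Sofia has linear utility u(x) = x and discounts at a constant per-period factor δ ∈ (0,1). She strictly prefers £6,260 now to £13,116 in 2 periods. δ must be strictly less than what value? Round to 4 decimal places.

Comparing present values: 6260 > δ^2·13116.
Dividing by 13116: δ^2 < 0.47728. Both sides are positive, so the square root keeps the direction.
δ < 0.47728^(1/2) = 0.6909.

δ < 0.6909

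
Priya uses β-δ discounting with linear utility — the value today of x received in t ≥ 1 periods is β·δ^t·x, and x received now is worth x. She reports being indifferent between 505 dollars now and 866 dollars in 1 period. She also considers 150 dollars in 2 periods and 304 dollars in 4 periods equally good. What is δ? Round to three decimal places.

δ ≈ 0.702

The second indifference involves only future payoffs, so β cancels: β·δ^2·150 = β·δ^4·304, giving δ^2 = 150/304 = 0.49342, so δ = 0.70244.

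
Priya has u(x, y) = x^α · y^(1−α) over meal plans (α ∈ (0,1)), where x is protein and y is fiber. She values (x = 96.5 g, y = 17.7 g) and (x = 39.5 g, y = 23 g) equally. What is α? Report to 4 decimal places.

The Cobb–Douglas utilities coincide, so 96.5^α·17.7^(1−α) = 39.5^α·23^(1−α).
Taking logs: α·ln 96.5 + (1−α)·ln 17.7 = α·ln 39.5 + (1−α)·ln 23, i.e. α·0.8932423 = (1−α)·0.2619296.
So α/(1−α) = (0.2619296)/(0.8932423) = 0.2932347, and α = 0.2932347/1.2932347 ≈ 0.2267.

α ≈ 0.2267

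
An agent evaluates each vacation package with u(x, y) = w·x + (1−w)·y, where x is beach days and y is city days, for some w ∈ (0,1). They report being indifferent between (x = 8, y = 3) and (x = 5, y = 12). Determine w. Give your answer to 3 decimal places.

w = 0.750

Equating utilities: w·8 + (1−w)·3 = w·5 + (1−w)·12.
w·(8−5) = (1−w)·(12−3), i.e. w·3 = (1−w)·9.
So w/(1−w) = 9/3 = 3.0000, giving w = 9/(3+9) = 0.750.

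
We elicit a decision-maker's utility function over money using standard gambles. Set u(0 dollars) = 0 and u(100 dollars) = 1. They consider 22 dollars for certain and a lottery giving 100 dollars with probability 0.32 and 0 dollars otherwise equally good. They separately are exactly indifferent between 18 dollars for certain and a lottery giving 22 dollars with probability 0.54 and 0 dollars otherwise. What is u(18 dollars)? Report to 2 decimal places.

0.17

First, u(22 dollars) = 0.32·u(100 dollars) + 0.68·u(0 dollars) = 0.32.
Then u(18 dollars) = 0.54·u(22 dollars) + 0.46·u(0 dollars) = 0.54·0.32 + 0.46·0.00 = 0.1728.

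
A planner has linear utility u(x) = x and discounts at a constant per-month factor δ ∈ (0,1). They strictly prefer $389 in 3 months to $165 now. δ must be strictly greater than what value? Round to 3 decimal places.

Under u(x) = x this choice says 165 < δ^3·389.
So δ^3 > 165/389 = 0.42416; taking the cube root of both positive sides preserves the inequality.
δ > (165/389)^(1/3) ≈ 0.751.

δ > 0.751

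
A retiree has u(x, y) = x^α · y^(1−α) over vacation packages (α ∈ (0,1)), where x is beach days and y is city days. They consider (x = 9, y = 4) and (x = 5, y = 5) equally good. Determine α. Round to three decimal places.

Indifference: 9^α · 4^(1−α) = 5^α · 5^(1−α).
Taking logs: α·ln 9 + (1−α)·ln 4 = α·ln 5 + (1−α)·ln 5, i.e. α·0.587787 = (1−α)·0.223144.
With A = 0.587787 and B = 0.223144: α·A = (1−α)·B, so α = B/(A+B) = 0.223144/0.810931 ≈ 0.275.

α ≈ 0.275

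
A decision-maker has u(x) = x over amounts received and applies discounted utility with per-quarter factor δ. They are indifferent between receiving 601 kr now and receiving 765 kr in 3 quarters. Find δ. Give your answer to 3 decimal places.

Indifference means u(601) = δ^3 · u(765), so δ^3 = u(601)/u(765).
With u(x) = x: δ^3 = 601/765 = 0.78562.
So δ = 0.78562^(1/3) ≈ 0.923.

δ ≈ 0.923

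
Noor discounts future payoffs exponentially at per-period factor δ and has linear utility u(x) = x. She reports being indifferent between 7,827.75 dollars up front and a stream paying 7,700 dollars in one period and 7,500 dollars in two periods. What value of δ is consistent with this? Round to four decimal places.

δ ≈ 0.6300

Equating present values: 7827.75 = 7700δ + 7500δ².
Rearranged: 7500δ² + 7700δ − 7827.75 = 0.
δ = (−7700 + √(7700² + 4·7500·7827.75)) / (2·7500) = (−7700 + √294122500.00) / 15000 ≈ 0.6300.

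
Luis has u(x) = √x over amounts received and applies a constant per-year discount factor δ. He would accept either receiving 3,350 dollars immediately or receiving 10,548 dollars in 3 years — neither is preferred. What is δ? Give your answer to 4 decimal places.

δ ≈ 0.8260

Indifference means u(3350) = δ^3 · u(10548), so δ^3 = u(3350)/u(10548).
Since u(x) = √x, δ^3 = √(3350/10548) = 0.56356.
Taking the cube root: δ = 0.56356^(1/3) ≈ 0.8260.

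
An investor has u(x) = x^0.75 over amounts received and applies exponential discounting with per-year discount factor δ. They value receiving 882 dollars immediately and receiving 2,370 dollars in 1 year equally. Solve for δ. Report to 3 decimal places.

δ ≈ 0.476

Indifference means u(882) = δ · u(2370), so δ = u(882)/u(2370).
With u(x) = x^0.75: δ = 882^0.75/2370^0.75 = (882/2370)^0.75 = 0.47648.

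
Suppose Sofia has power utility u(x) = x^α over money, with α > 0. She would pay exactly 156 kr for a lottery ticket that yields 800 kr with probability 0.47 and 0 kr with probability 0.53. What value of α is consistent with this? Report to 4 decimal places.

The lottery's expected utility is 0.47·u(800) + 0.53·u(0) = 0.47·800^α (since u(0) = 0 for α > 0).
Setting u(156) equal to that: 156^α = 0.47·800^α ⇒ (156/800)^α = 0.47.
Take logs: α = ln 0.47 / ln(156/800) ≈ 0.461857.

α ≈ 0.4619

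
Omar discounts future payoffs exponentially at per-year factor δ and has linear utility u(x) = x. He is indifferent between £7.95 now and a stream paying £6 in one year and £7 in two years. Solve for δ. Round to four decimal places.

The stream is worth 6δ + 7δ² today, so 6δ + 7δ² = 7.95.
Rearranged: 7δ² + 6δ − 7.95 = 0.
δ = (−6 + √(6² + 4·7·7.95)) / (2·7) = (−6 + √258.60) / 14 ≈ 0.7201.

δ ≈ 0.7201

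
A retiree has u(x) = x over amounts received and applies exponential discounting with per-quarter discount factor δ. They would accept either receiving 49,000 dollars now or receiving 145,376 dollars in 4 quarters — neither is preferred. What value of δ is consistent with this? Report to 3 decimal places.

Indifference means u(49000) = δ^4 · u(145376), so δ^4 = u(49000)/u(145376).
With u(x) = x: δ^4 = 49000/145376 = 0.33706.
So δ = 0.33706^(1/4) ≈ 0.762.

δ ≈ 0.762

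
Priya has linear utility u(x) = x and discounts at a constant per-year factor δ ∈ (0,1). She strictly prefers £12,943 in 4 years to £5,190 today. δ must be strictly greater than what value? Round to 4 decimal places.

δ > 0.7958

The preference means 5190 < δ^4·12943.
Hence δ^4 > 5190/12943 = 0.40099, and x ↦ x^(1/4) is increasing on (0,∞).
δ > 0.40099^(1/4) = 0.7958.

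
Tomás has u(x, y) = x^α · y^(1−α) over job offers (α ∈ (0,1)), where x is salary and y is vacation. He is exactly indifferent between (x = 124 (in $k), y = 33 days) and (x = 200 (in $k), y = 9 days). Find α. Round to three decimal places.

α ≈ 0.731

Indifference: 124^α · 33^(1−α) = 200^α · 9^(1−α).
(124/200)^α = (9/33)^(1−α); take logs: α·ln(124/200) = (1−α)·ln(9/33), i.e. α·-0.478036 = (1−α)·-1.299283.
With A = -0.478036 and B = -1.299283: α·A = (1−α)·B, so α = B/(A+B) = -1.299283/-1.777319 ≈ 0.731.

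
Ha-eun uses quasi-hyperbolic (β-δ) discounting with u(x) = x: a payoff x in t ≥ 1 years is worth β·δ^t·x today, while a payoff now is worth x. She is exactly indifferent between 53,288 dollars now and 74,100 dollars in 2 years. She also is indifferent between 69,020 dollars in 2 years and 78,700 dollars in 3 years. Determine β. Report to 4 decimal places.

β ≈ 0.9350

The second indifference involves only future payoffs, so β cancels: β·δ^2·69020 = β·δ^3·78700, giving δ = 69020/78700 = 0.87700.
Substituting δ into 53288 = β·δ^2·74100: β = 53288/(56992.624) ≈ 0.9350.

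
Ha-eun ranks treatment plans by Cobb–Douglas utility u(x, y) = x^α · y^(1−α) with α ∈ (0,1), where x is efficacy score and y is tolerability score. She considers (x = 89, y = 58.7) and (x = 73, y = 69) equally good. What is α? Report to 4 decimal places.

Indifference: 89^α · 58.7^(1−α) = 73^α · 69^(1−α).
(89/73)^α = (69/58.7)^(1−α); take logs: α·ln(89/73) = (1−α)·ln(69/58.7), i.e. α·0.1981769 = (1−α)·0.1616668.
With A = 0.1981769 and B = 0.1616668: α·A = (1−α)·B, so α = B/(A+B) = 0.1616668/0.3598437 ≈ 0.4493.

α ≈ 0.4493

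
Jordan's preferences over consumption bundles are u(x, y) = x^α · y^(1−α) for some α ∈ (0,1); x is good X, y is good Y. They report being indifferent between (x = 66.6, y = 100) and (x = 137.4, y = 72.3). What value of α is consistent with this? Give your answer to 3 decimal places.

α ≈ 0.309

Set the two utilities equal: 66.6^α·100^(1−α) = 137.4^α·72.3^(1−α).
(66.6/137.4)^α = (72.3/100)^(1−α); take logs: α·ln(66.6/137.4) = (1−α)·ln(72.3/100), i.e. α·-0.724192 = (1−α)·-0.324346.
Thus α·(-1.048538) = -0.324346, so α = -0.324346/-1.048538 ≈ 0.309.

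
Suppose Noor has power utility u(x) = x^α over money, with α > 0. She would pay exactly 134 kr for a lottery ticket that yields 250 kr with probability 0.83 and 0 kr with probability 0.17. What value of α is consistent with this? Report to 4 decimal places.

EU(lottery) = 0.83·250^α + 0.17·0 = 0.83·250^α.
Equating: 134^α = 0.83·250^α, i.e. 0.5360^α = 0.83.
Take logs: α = ln 0.83 / ln(134/250) ≈ 0.298787.

α ≈ 0.2988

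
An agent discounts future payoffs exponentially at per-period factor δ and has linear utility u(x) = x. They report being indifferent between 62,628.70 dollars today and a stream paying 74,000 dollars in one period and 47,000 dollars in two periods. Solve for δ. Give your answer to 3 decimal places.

δ ≈ 0.610

Equating present values: 62628.70 = 74000δ + 47000δ².
So 47000δ² + 74000δ − 62628.70 = 0.
δ = (−74000 + √(74000² + 4·47000·62628.70)) / (2·47000) = (−74000 + √17250195600.00) / 94000 ≈ 0.610.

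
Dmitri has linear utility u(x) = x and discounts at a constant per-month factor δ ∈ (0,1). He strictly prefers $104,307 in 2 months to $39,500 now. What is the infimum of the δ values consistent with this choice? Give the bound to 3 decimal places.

δ > 0.615

Comparing present values: 39500 < δ^2·104307.
So δ^2 > 39500/104307 = 0.37869; taking the square root of both positive sides preserves the inequality.
δ > 0.37869^(1/2) = 0.615.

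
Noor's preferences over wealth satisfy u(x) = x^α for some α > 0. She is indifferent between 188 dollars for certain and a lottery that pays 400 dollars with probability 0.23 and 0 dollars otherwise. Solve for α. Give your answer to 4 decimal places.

The lottery's expected utility is 0.23·u(400) + 0.77·u(0) = 0.23·400^α (since u(0) = 0 for α > 0).
Setting u(188) equal to that: 188^α = 0.23·400^α ⇒ (188/400)^α = 0.23.
Taking logs: α·ln(188/400) = ln(0.23), so α = -1.4696760 / -0.7550226 ≈ 1.9465.

α ≈ 1.9465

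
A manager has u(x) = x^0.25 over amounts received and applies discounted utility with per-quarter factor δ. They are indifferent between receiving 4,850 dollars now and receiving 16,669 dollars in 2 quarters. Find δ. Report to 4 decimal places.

δ ≈ 0.8570

The payoff in 2 quarters is discounted by δ^2, so u(4850) = δ^2·u(16669) and δ^2 = u(4850)/u(16669).
Since u(x) = x^0.25, δ^2 = (4850/16669)^0.25 = 0.29096^0.25 = 0.73444.
Hence δ = (0.73444)^(1/2) = 0.856996.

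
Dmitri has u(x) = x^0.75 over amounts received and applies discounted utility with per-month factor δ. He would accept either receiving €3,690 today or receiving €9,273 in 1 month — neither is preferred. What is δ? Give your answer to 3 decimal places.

Equating discounted utilities: u(3690) = δ·u(9273) ⇒ δ = u(3690)/u(9273).
With u(x) = x^0.75: δ = 3690^0.75/9273^0.75 = (3690/9273)^0.75 = 0.50102.

δ ≈ 0.501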